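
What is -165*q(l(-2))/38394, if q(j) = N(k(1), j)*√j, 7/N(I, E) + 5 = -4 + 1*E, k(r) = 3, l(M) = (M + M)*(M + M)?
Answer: -110/6399 ≈ -0.017190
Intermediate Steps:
l(M) = 4*M² (l(M) = (2*M)*(2*M) = 4*M²)
N(I, E) = 7/(-9 + E) (N(I, E) = 7/(-5 + (-4 + 1*E)) = 7/(-5 + (-4 + E)) = 7/(-9 + E))
q(j) = 7*√j/(-9 + j) (q(j) = (7/(-9 + j))*√j = 7*√j/(-9 + j))
-165*q(l(-2))/38394 = -1155*√(4*(-2)²)/(-9 + 4*(-2)²)/38394 = -1155*√(4*4)/(-9 + 4*4)*(1/38394) = -1155*√16/(-9 + 16)*(1/38394) = -1155*4/7*(1/38394) = -165*4*(1/38394) = -660*1/38394 = -110/6399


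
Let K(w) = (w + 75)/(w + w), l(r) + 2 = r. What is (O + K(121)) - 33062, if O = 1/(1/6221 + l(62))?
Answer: -1493194044703/45164581 ≈ -33061.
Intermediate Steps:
l(r) = -2 + r
K(w) = (75 + w)/(2*w) (K(w) = (75 + w)/((2*w)) = (75 + w)*(1/(2*w)) = (75 + w)/(2*w))
O = 6221/373261 (O = 1/(1/6221 + (-2 + 62)) = 1/(1/6221 + 60) = 1/(373261/6221) = 6221/373261 ≈ 0.016667)
(O + K(121)) - 33062 = (6221/373261 + (1/2)*(75 + 121)/121) - 33062 = (6221/373261 + (1/2)*(1/121)*196) - 33062 = (6221/373261 + 98/121) - 33062 = 37332319/45164581 - 33062 = -1493194044703/45164581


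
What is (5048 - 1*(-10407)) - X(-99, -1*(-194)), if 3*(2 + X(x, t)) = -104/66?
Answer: 1530295/99 ≈ 15458.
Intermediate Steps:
X(x, t) = -250/99 (X(x, t) = -2 + (-104/66)/3 = -2 + (-104*1/66)/3 = -2 + (⅓)*(-52/33) = -2 - 52/99 = -250/99)
(5048 - 1*(-10407)) - X(-99, -1*(-194)) = (5048 - 1*(-10407)) - 1*(-250/99) = (5048 + 10407) + 250/99 = 15455 + 250/99 = 1530295/99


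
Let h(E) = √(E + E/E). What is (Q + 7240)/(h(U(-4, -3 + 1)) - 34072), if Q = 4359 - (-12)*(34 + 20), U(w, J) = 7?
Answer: -52159973/145112647 - 12247*√2/580450588 ≈ -0.35947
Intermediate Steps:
h(E) = √(1 + E) (h(E) = √(E + 1) = √(1 + E))
Q = 5007 (Q = 4359 - (-12)*54 = 4359 - 1*(-648) = 4359 + 648 = 5007)
(Q + 7240)/(h(U(-4, -3 + 1)) - 34072) = (5007 + 7240)/(√(1 + 7) - 34072) = 12247/(√8 - 34072) = 12247/(2*√2 - 34072) = 12247/(-34072 + 2*√2)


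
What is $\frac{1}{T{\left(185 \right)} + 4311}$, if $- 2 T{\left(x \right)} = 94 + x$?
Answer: $\frac{2}{8343} \approx 0.00023972$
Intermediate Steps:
$T{\left(x \right)} = -47 - \frac{x}{2}$ ($T{\left(x \right)} = - \frac{94 + x}{2} = -47 - \frac{x}{2}$)
$\frac{1}{T{\left(185 \right)} + 4311} = \frac{1}{\left(-47 - \frac{185}{2}\right) + 4311} = \frac{1}{- \frac{279}{2} + 4311} = \frac{1}{\frac{8343}{2}} = \frac{2}{8343}$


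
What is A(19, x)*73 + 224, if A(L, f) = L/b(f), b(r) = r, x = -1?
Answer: -1163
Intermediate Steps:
A(L, f) = L/f
A(19, x)*73 + 224 = (19/(-1))*73 + 224 = (19*(-1))*73 + 224 = -19*73 + 224 = -1387 + 224 = -1163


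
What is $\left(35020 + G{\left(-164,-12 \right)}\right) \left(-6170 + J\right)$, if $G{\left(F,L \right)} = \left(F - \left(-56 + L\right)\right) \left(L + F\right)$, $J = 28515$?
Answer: $1160063020$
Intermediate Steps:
$G{\left(F,L \right)} = \left(F + L\right) \left(56 + F - L\right)$ ($G{\left(F,L \right)} = \left(56 + F - L\right) \left(F + L\right) = \left(F + L\right) \left(56 + F - L\right)$)
$\left(35020 + G{\left(-164,-12 \right)}\right) \left(-6170 + J\right) = \left(35020 + \left(\left(-164\right)^{2} - \left(-12\right)^{2} + 56 \left(-164\right) + 56 \left(-12\right)\right)\right) \left(-6170 + 28515\right) = \left(35020 - -16896\right) 22345 = \left(35020 + 16896\right) 22345 = 51916 \cdot 22345 = 1160063020$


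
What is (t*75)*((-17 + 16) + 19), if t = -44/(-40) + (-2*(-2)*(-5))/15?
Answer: -315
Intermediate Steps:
t = -7/30 (t = -44*(-1/40) + (4*(-5))*(1/15) = 11/10 - 20*1/15 = 11/10 - 4/3 = -7/30 ≈ -0.23333)
(t*75)*((-17 + 16) + 19) = (-7/30*75)*((-17 + 16) + 19) = -35*(-1 + 19)/2 = -35/2*18 = -315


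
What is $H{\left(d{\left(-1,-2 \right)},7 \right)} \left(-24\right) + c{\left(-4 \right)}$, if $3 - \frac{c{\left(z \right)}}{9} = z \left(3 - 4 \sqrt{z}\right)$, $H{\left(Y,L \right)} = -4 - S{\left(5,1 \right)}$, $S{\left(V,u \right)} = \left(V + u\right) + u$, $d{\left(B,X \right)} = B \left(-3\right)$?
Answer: $399 - 288 i \approx 399.0 - 288.0 i$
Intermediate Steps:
$d{\left(B,X \right)} = - 3 B$
$S{\left(V,u \right)} = V + 2 u$
$H{\left(Y,L \right)} = -11$ ($H{\left(Y,L \right)} = -4 - \left(5 + 2 \cdot 1\right) = -4 - \left(5 + 2\right) = -4 - 7 = -11$)
$c{\left(z \right)} = 27 - 9 z \left(3 - 4 \sqrt{z}\right)$
$H{\left(d{\left(-1,-2 \right)},7 \right)} \left(-24\right) + c{\left(-4 \right)} = \left(-11\right) \left(-24\right) + \left(27 - -108 + 36 \left(-4\right)^{\frac{3}{2}}\right) = 264 + \left(27 + 108 + 36 \left(- 8 i\right)\right) = 264 + \left(27 + 108 - 288 i\right) = 264 + \left(135 - 288 i\right) = 399 - 288 i$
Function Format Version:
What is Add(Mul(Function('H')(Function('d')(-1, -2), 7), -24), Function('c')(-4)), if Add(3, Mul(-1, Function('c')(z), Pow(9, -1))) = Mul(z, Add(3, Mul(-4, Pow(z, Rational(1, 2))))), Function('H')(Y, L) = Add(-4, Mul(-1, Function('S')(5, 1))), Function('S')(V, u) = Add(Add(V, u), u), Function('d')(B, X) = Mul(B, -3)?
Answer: Add(399, Mul(-288, I)) ≈ Add(399.00, Mul(-288.00, I))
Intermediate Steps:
Function('d')(B, X) = Mul(-3, B)
Function('S')(V, u) = Add(V, Mul(2, u))
Function('H')(Y, L) = -11 (Function('H')(Y, L) = Add(-4, Mul(-1, Add(5, Mul(2, 1)))) = Add(-4, Mul(-1, Add(5, 2))) = Add(-4, Mul(-1, 7)) = Add(-4, -7) = -11)
Function('c')(z) = Add(27, Mul(-9, z, Add(3, Mul(-4, Pow(z, Rational(1, 2)))))) (Function('c')(z) = Add(27, Mul(-9, Mul(z, Add(3, Mul(-4, Pow(z, Rational(1, 2))))))) = Add(27, Mul(-9, z, Add(3, Mul(-4, Pow(z, Rational(1, 2)))))))
Add(Mul(Function('H')(Function('d')(-1, -2), 7), -24), Function('c')(-4)) = Add(Mul(-11, -24), Add(27, Mul(-27, -4), Mul(36, Pow(-4, Rational(3, 2))))) = Add(264, Add(27, 108, Mul(36, Mul(-8, I)))) = Add(264, Add(27, 108, Mul(-288, I))) = Add(264, Add(135, Mul(-288, I))) = Add(399, Mul(-288, I))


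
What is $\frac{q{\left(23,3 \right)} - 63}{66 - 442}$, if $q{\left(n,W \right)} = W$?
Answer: $\frac{15}{94} \approx 0.15957$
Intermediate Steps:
$\frac{q{\left(23,3 \right)} - 63}{66 - 442} = \frac{3 - 63}{66 - 442} = - \frac{60}{66 - 442} = - \frac{60}{-376} = \left(-60\right) \left(- \frac{1}{376}\right) = \frac{15}{94}$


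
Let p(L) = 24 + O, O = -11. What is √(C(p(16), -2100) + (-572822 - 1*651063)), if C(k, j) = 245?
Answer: 6*I*√33990 ≈ 1106.2*I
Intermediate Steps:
p(L) = 13 (p(L) = 24 - 11 = 13)
√(C(p(16), -2100) + (-572822 - 1*651063)) = √(245 + (-572822 - 1*651063)) = √(245 + (-572822 - 651063)) = √(245 - 1223885) = √(-1223640) = 6*I*√33990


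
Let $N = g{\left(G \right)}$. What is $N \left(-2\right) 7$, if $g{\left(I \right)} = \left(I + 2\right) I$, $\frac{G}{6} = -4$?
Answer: $-7392$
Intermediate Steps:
$G = -24$ ($G = 6 \left(-4\right) = -24$)
$g{\left(I \right)} = I \left(2 + I\right)$ ($g{\left(I \right)} = \left(2 + I\right) I = I \left(2 + I\right)$)
$N = 528$ ($N = - 24 \left(2 - 24\right) = \left(-24\right) \left(-22\right) = 528$)
$N \left(-2\right) 7 = 528 \left(-2\right) 7 = \left(-1056\right) 7 = -7392$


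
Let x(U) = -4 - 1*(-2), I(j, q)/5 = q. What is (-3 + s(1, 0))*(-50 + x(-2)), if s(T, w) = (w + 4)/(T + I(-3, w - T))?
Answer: 208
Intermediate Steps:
I(j, q) = 5*q
x(U) = -2 (x(U) = -4 + 2 = -2)
s(T, w) = (4 + w)/(-4*T + 5*w) (s(T, w) = (w + 4)/(T + 5*(w - T)) = (4 + w)/(T + (-5*T + 5*w)) = (4 + w)/(-4*T + 5*w))
(-3 + s(1, 0))*(-50 + x(-2)) = (-3 + (4 + 0)/(-4*1 + 5*0))*(-50 - 2) = (-3 + 4/(-4 + 0))*(-52) = (-3 + 4/(-4))*(-52) = (-3 - ¼*4)*(-52) = (-3 - 1)*(-52) = -4*(-52) = 208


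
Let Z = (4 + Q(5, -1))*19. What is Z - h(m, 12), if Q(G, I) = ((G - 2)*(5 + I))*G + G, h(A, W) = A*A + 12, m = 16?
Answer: 1043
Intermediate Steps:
h(A, W) = 12 + A**2 (h(A, W) = A**2 + 12 = 12 + A**2)
Q(G, I) = G + G*(-2 + G)*(5 + I) (Q(G, I) = ((-2 + G)*(5 + I))*G + G = G*(-2 + G)*(5 + I) + G = G + G*(-2 + G)*(5 + I))
Z = 1311 (Z = (4 + 5*(-9 - 2*(-1) + 5*5 + 5*(-1)))*19 = (4 + 5*(-9 + 2 + 25 - 5))*19 = (4 + 5*13)*19 = (4 + 65)*19 = 69*19 = 1311)
Z - h(m, 12) = 1311 - (12 + 16**2) = 1311 - (12 + 256) = 1311 - 1*268 = 1311 - 268 = 1043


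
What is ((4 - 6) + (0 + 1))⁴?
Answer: 1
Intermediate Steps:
((4 - 6) + (0 + 1))⁴ = (-2 + 1)⁴ = (-1)⁴ = 1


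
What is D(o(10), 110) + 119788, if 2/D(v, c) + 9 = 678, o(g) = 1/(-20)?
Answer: 80138174/669 ≈ 1.1979e+5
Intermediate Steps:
o(g) = -1/20
D(v, c) = 2/669 (D(v, c) = 2/(-9 + 678) = 2/669)
D(o(10), 110) + 119788 = 2/669 + 119788 = 80138174/669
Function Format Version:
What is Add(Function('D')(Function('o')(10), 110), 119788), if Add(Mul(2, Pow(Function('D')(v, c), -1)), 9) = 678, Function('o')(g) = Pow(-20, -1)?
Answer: Rational(80138174, 669) ≈ 1.1979e+5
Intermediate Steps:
Function('o')(g) = Rational(-1, 20)
Function('D')(v, c) = Rational(2, 669) (Function('D')(v, c) = Mul(2, Pow(Add(-9, 678), -1)) = Mul(2, Pow(669, -1)) = Mul(2, Rational(1, 669)) = Rational(2, 669))
Add(Function('D')(Function('o')(10), 110), 119788) = Add(Rational(2, 669), 119788) = Rational(80138174, 669)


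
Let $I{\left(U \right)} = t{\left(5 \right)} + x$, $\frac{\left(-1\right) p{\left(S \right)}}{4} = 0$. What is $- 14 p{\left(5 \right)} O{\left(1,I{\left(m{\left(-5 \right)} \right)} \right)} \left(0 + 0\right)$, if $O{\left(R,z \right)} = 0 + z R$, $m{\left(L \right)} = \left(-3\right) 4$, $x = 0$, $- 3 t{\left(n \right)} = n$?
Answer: $0$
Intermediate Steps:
$t{\left(n \right)} = - \frac{n}{3}$
$p{\left(S \right)} = 0$ ($p{\left(S \right)} = \left(-4\right) 0 = 0$)
$m{\left(L \right)} = -12$
$I{\left(U \right)} = - \frac{5}{3}$ ($I{\left(U \right)} = \left(- \frac{1}{3}\right) 5 + 0 = - \frac{5}{3} + 0 = - \frac{5}{3}$)
$O{\left(R,z \right)} = R z$ ($O{\left(R,z \right)} = 0 + R z = R z$)
$- 14 p{\left(5 \right)} O{\left(1,I{\left(m{\left(-5 \right)} \right)} \right)} \left(0 + 0\right) = \left(-14\right) 0 \cdot 1 \left(- \frac{5}{3}\right) \left(0 + 0\right) = 0 \left(\left(- \frac{5}{3}\right) 0\right) = 0 \cdot 0 = 0$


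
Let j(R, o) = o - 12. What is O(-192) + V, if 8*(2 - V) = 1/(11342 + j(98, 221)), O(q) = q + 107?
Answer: -7669865/92408 ≈ -83.000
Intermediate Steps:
O(q) = 107 + q
j(R, o) = -12 + o
V = 184815/92408 (V = 2 - 1/(8*(11342 + (-12 + 221))) = 2 - 1/(8*(11342 + 209)) = 2 - ⅛/11551 = 2 - ⅛*1/11551 = 2 - 1/92408 = 184815/92408 ≈ 2.0000)
O(-192) + V = (107 - 192) + 184815/92408 = -85 + 184815/92408 = -7669865/92408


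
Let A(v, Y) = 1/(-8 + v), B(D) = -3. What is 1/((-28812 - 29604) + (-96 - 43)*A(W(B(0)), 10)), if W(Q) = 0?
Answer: -8/467189 ≈ -1.7124e-5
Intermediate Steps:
1/((-28812 - 29604) + (-96 - 43)*A(W(B(0)), 10)) = 1/((-28812 - 29604) + (-96 - 43)/(-8 + 0)) = 1/(-58416 - 139/(-8)) = 1/(-58416 - 139*(-⅛)) = 1/(-58416 + 139/8) = 1/(-467189/8) = -8/467189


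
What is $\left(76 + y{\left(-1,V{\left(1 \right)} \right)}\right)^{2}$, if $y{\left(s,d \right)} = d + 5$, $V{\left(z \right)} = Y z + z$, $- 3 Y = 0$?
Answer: $6724$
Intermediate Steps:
$Y = 0$ ($Y = \left(- \frac{1}{3}\right) 0 = 0$)
$V{\left(z \right)} = z$ ($V{\left(z \right)} = 0 z + z = 0 + z = z$)
$y{\left(s,d \right)} = 5 + d$
$\left(76 + y{\left(-1,V{\left(1 \right)} \right)}\right)^{2} = \left(76 + \left(5 + 1\right)\right)^{2} = \left(76 + 6\right)^{2} = 82^{2} = 6724$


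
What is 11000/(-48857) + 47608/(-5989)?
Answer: -2391863056/292604573 ≈ -8.1744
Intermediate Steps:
11000/(-48857) + 47608/(-5989) = 11000*(-1/48857) + 47608*(-1/5989) = -11000/48857 - 47608/5989 = -2391863056/292604573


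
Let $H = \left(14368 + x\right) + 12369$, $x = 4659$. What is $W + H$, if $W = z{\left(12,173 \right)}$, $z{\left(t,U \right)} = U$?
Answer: $31569$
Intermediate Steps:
$W = 173$
$H = 31396$ ($H = \left(14368 + 4659\right) + 12369 = 19027 + 12369 = 31396$)
$W + H = 173 + 31396 = 31569$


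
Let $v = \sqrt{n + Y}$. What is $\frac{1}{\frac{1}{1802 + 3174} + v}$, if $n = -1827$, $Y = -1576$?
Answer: $\frac{4976}{84260240129} - \frac{24760576 i \sqrt{3403}}{84260240129} \approx 5.9055 \cdot 10^{-8} - 0.017142 i$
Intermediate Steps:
$v = i \sqrt{3403}$ ($v = \sqrt{-1827 - 1576} = \sqrt{-3403} = i \sqrt{3403} \approx 58.335 i$)
$\frac{1}{\frac{1}{1802 + 3174} + v} = \frac{1}{\frac{1}{1802 + 3174} + i \sqrt{3403}} = \frac{1}{\frac{1}{4976} + i \sqrt{3403}}$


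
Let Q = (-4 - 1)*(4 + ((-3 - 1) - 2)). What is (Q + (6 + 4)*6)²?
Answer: 4900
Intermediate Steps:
Q = 10 (Q = -5*(4 + (-4 - 2)) = -5*(4 - 6) = -5*(-2) = 10)
(Q + (6 + 4)*6)² = (10 + (6 + 4)*6)² = (10 + 10*6)² = (10 + 60)² = 70² = 4900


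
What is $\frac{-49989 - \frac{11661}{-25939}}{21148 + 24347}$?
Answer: $- \frac{86443534}{78672987} \approx -1.0988$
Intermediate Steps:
$\frac{-49989 - \frac{11661}{-25939}}{21148 + 24347} = \frac{-49989 - - \frac{11661}{25939}}{45495} = \left(-49989 + \frac{11661}{25939}\right) \frac{1}{45495} = \left(- \frac{1296653010}{25939}\right) \frac{1}{45495} = - \frac{86443534}{78672987}$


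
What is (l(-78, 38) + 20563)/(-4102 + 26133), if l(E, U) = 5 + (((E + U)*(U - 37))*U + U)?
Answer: 19086/22031 ≈ 0.86632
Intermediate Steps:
l(E, U) = 5 + U + U*(-37 + U)*(E + U) (l(E, U) = 5 + (((E + U)*(-37 + U))*U + U) = 5 + (((-37 + U)*(E + U))*U + U) = 5 + (U*(-37 + U)*(E + U) + U) = 5 + (U + U*(-37 + U)*(E + U)) = 5 + U + U*(-37 + U)*(E + U))
(l(-78, 38) + 20563)/(-4102 + 26133) = ((5 + 38 + 38**3 - 37*38**2 - 78*38**2 - 37*(-78)*38) + 20563)/(-4102 + 26133) = ((5 + 38 + 54872 - 37*1444 - 78*1444 + 109668) + 20563)/22031 = ((5 + 38 + 54872 - 53428 - 112632 + 109668) + 20563)*(1/22031) = (-1477 + 20563)*(1/22031) = 19086*(1/22031) = 19086/22031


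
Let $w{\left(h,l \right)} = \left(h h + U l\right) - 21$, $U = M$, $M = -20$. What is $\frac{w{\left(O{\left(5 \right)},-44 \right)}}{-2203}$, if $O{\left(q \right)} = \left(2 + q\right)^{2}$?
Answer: $- \frac{3260}{2203} \approx -1.4798$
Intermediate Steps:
$U = -20$
$w{\left(h,l \right)} = -21 + h^{2} - 20 l$ ($w{\left(h,l \right)} = \left(h h - 20 l\right) - 21 = \left(h^{2} - 20 l\right) - 21 = -21 + h^{2} - 20 l$)
$\frac{w{\left(O{\left(5 \right)},-44 \right)}}{-2203} = \frac{-21 + \left(\left(2 + 5\right)^{2}\right)^{2} - -880}{-2203} = \left(-21 + \left(7^{2}\right)^{2} + 880\right) \left(- \frac{1}{2203}\right) = \left(-21 + 49^{2} + 880\right) \left(- \frac{1}{2203}\right) = \left(-21 + 2401 + 880\right) \left(- \frac{1}{2203}\right) = 3260 \left(- \frac{1}{2203}\right) = - \frac{3260}{2203}$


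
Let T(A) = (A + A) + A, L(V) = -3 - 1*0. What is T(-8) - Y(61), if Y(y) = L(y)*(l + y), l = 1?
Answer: 162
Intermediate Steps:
L(V) = -3 (L(V) = -3 + 0 = -3)
T(A) = 3*A (T(A) = 2*A + A = 3*A)
Y(y) = -3 - 3*y (Y(y) = -3*(1 + y) = -3 - 3*y)
T(-8) - Y(61) = 3*(-8) - (-3 - 3*61) = -24 - (-3 - 183) = -24 - 1*(-186) = -24 + 186 = 162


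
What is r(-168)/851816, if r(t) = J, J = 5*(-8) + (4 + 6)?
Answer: -15/425908 ≈ -3.5219e-5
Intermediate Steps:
J = -30 (J = -40 + 10 = -30)
r(t) = -30
r(-168)/851816 = -30/851816 = -30*1/851816 = -15/425908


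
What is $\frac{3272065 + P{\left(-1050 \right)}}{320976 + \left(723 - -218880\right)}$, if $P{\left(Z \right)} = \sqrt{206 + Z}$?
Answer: $\frac{3272065}{540579} + \frac{2 i \sqrt{211}}{540579} \approx 6.0529 + 5.3742 \cdot 10^{-5} i$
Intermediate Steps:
$\frac{3272065 + P{\left(-1050 \right)}}{320976 + \left(723 - -218880\right)} = \frac{3272065 + \sqrt{206 - 1050}}{320976 + \left(723 - -218880\right)} = \frac{3272065 + \sqrt{-844}}{320976 + \left(723 + 218880\right)} = \frac{3272065 + 2 i \sqrt{211}}{320976 + 219603} = \frac{3272065 + 2 i \sqrt{211}}{540579} = \left(3272065 + 2 i \sqrt{211}\right) \frac{1}{540579} = \frac{3272065}{540579} + \frac{2 i \sqrt{211}}{540579}$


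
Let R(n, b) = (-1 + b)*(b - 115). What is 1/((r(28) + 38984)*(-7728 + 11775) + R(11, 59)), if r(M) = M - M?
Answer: 1/157765000 ≈ 6.3385e-9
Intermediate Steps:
r(M) = 0
R(n, b) = (-1 + b)*(-115 + b)
1/((r(28) + 38984)*(-7728 + 11775) + R(11, 59)) = 1/((0 + 38984)*(-7728 + 11775) + (115 + 59**2 - 116*59)) = 1/(38984*4047 + (115 + 3481 - 6844)) = 1/(157768248 - 3248) = 1/157765000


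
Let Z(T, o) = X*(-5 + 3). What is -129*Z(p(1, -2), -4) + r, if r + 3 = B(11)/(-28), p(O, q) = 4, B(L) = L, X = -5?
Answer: -36215/28 ≈ -1293.4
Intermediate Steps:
r = -95/28 (r = -3 + 11/(-28) = -3 + 11*(-1/28) = -3 - 11/28 = -95/28 ≈ -3.3929)
Z(T, o) = 10 (Z(T, o) = -5*(-5 + 3) = -5*(-2) = 10)
-129*Z(p(1, -2), -4) + r = -129*10 - 95/28 = -1290 - 95/28 = -36215/28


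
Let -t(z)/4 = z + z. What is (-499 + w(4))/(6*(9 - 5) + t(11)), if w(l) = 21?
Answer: 239/32 ≈ 7.4688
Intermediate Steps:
t(z) = -8*z (t(z) = -4*(z + z) = -8*z)
(-499 + w(4))/(6*(9 - 5) + t(11)) = (-499 + 21)/(6*(9 - 5) - 8*11) = -478/(6*4 - 88) = -478/(24 - 88) = -478/(-64) = -478*(-1/64) = 239/32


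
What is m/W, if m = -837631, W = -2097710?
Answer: 837631/2097710 ≈ 0.39931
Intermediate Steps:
m/W = -837631/(-2097710) = -837631*(-1/2097710) = 837631/2097710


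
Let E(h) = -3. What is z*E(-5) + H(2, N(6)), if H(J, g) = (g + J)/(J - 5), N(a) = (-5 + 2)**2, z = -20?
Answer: 169/3 ≈ 56.333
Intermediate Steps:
N(a) = 9 (N(a) = (-3)**2 = 9)
H(J, g) = (J + g)/(-5 + J)
z*E(-5) + H(2, N(6)) = -20*(-3) + (2 + 9)/(-5 + 2) = 60 + 11/(-3) = 60 - 1/3*11 = 60 - 11/3 = 169/3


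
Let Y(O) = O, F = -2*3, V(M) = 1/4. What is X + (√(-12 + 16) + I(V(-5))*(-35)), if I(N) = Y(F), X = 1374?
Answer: 1586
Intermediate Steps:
V(M) = ¼ (V(M) = 1*(¼) = ¼)
F = -6
I(N) = -6
X + (√(-12 + 16) + I(V(-5))*(-35)) = 1374 + (√(-12 + 16) - 6*(-35)) = 1374 + (√4 + 210) = 1374 + (2 + 210) = 1374 + 212 = 1586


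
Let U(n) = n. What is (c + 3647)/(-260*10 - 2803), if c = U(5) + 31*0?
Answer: -3652/5403 ≈ -0.67592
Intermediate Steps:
c = 5 (c = 5 + 31*0 = 5 + 0 = 5)
(c + 3647)/(-260*10 - 2803) = (5 + 3647)/(-260*10 - 2803) = 3652/(-2600 - 2803) = 3652/(-5403) = 3652*(-1/5403) = -3652/5403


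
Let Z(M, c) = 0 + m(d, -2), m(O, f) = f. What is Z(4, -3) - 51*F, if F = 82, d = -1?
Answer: -4184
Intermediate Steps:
Z(M, c) = -2 (Z(M, c) = 0 - 2 = -2)
Z(4, -3) - 51*F = -2 - 51*82 = -2 - 4182 = -4184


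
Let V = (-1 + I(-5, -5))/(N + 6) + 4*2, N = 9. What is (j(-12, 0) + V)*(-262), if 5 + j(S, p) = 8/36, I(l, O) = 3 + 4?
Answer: -42706/45 ≈ -949.02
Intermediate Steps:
I(l, O) = 7
j(S, p) = -43/9 (j(S, p) = -5 + 8/36 = -5 + 8*(1/36) = -5 + 2/9 = -43/9)
V = 42/5 (V = (-1 + 7)/(9 + 6) + 4*2 = 6/15 + 8 = 6*(1/15) + 8 = ⅖ + 8 = 42/5 ≈ 8.4000)
(j(-12, 0) + V)*(-262) = (-43/9 + 42/5)*(-262) = (163/45)*(-262) = -42706/45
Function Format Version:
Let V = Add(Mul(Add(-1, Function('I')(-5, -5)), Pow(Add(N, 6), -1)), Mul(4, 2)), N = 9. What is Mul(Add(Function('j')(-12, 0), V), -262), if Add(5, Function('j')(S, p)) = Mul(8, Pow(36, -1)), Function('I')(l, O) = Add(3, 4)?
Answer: Rational(-42706, 45) ≈ -949.02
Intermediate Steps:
Function('I')(l, O) = 7
Function('j')(S, p) = Rational(-43, 9) (Function('j')(S, p) = Add(-5, Mul(8, Pow(36, -1))) = Add(-5, Mul(8, Rational(1, 36))) = Add(-5, Rational(2, 9)) = Rational(-43, 9))
V = Rational(42, 5) (V = Add(Mul(Add(-1, 7), Pow(Add(9, 6), -1)), Mul(4, 2)) = Add(Mul(6, Pow(15, -1)), 8) = Add(Mul(6, Rational(1, 15)), 8) = Add(Rational(2, 5), 8) = Rational(42, 5) ≈ 8.4000)
Mul(Add(Function('j')(-12, 0), V), -262) = Mul(Add(Rational(-43, 9), Rational(42, 5)), -262) = Mul(Rational(163, 45), -262) = Rational(-42706, 45)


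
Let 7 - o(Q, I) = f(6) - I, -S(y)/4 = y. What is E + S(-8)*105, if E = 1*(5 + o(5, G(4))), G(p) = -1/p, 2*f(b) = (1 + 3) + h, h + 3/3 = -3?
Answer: 13487/4 ≈ 3371.8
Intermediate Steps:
h = -4 (h = -1 - 3 = -4)
f(b) = 0 (f(b) = ((1 + 3) - 4)/2 = (4 - 4)/2 = (1/2)*0 = 0)
S(y) = -4*y
o(Q, I) = 7 + I (o(Q, I) = 7 - (0 - I) = 7 - (-1)*I = 7 + I)
E = 47/4 (E = 1*(5 + (7 - 1/4)) = 1*(5 + 27/4) = 1*(47/4) = 47/4 ≈ 11.750)
E + S(-8)*105 = 47/4 - 4*(-8)*105 = 47/4 + 32*105 = 47/4 + 3360 = 13487/4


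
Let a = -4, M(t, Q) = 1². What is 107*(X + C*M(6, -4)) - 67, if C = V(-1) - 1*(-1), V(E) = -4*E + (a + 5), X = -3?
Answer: 254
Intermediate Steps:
M(t, Q) = 1
V(E) = 1 - 4*E (V(E) = -4*E + (-4 + 5) = -4*E + 1 = 1 - 4*E)
C = 6 (C = (1 - 4*(-1)) - 1*(-1) = (1 + 4) + 1 = 5 + 1 = 6)
107*(X + C*M(6, -4)) - 67 = 107*(-3 + 6*1) - 67 = 107*(-3 + 6) - 67 = 107*3 - 67 = 321 - 67 = 254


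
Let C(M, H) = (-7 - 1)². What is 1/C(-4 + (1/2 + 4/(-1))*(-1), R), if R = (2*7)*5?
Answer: 1/64 ≈ 0.015625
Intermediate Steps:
R = 70 (R = 14*5 = 70)
C(M, H) = 64 (C(M, H) = (-8)² = 64)
1/C(-4 + (1/2 + 4/(-1))*(-1), R) = 1/64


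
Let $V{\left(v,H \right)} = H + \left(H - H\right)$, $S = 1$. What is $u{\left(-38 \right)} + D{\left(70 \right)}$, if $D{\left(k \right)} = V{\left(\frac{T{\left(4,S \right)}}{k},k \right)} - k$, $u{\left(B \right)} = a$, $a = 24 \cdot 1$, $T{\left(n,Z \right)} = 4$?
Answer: $24$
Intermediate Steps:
$a = 24$
$u{\left(B \right)} = 24$
$V{\left(v,H \right)} = H$ ($V{\left(v,H \right)} = H + 0 = H$)
$D{\left(k \right)} = 0$ ($D{\left(k \right)} = k - k = 0$)
$u{\left(-38 \right)} + D{\left(70 \right)} = 24 + 0 = 24$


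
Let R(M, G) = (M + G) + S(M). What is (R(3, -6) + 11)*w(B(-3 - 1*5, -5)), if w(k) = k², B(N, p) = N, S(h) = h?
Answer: 704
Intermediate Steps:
R(M, G) = G + 2*M (R(M, G) = (M + G) + M = (G + M) + M = G + 2*M)
(R(3, -6) + 11)*w(B(-3 - 1*5, -5)) = ((-6 + 2*3) + 11)*(-3 - 1*5)² = ((-6 + 6) + 11)*(-3 - 5)² = (0 + 11)*(-8)² = 11*64 = 704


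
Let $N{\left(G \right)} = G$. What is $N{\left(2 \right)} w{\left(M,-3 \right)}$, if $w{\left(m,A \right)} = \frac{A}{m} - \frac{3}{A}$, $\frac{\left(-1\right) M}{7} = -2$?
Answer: $\frac{11}{7} \approx 1.5714$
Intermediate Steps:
$M = 14$ ($M = \left(-7\right) \left(-2\right) = 14$)
$w{\left(m,A \right)} = - \frac{3}{A} + \frac{A}{m}$
$N{\left(2 \right)} w{\left(M,-3 \right)} = 2 \left(- \frac{3}{-3} - \frac{3}{14}\right) = 2 \left(\left(-3\right) \left(- \frac{1}{3}\right) - \frac{3}{14}\right) = 2 \left(1 - \frac{3}{14}\right) = 2 \cdot \frac{11}{14} = \frac{11}{7}$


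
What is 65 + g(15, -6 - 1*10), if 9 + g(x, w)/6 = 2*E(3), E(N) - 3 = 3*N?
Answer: 155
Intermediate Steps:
E(N) = 3 + 3*N
g(x, w) = 90 (g(x, w) = -54 + 6*(2*(3 + 3*3)) = -54 + 6*(2*(3 + 9)) = -54 + 6*(2*12) = -54 + 6*24 = -54 + 144 = 90)
65 + g(15, -6 - 1*10) = 65 + 90 = 155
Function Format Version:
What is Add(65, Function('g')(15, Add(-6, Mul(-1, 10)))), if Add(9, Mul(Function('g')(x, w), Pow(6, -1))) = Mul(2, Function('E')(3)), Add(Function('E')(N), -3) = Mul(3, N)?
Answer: 155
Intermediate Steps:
Function('E')(N) = Add(3, Mul(3, N))
Function('g')(x, w) = 90 (Function('g')(x, w) = Add(-54, Mul(6, Mul(2, Add(3, Mul(3, 3))))) = Add(-54, Mul(6, Mul(2, Add(3, 9)))) = Add(-54, Mul(6, Mul(2, 12))) = Add(-54, Mul(6, 24)) = Add(-54, 144) = 90)
Add(65, Function('g')(15, Add(-6, Mul(-1, 10)))) = Add(65, 90) = 155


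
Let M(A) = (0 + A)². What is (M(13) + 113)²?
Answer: 79524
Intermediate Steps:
M(A) = A²
(M(13) + 113)² = (13² + 113)² = (169 + 113)² = 282² = 79524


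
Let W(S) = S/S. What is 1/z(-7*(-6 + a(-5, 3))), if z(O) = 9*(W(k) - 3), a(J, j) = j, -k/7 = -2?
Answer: -1/18 ≈ -0.055556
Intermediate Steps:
k = 14 (k = -7*(-2) = 14)
W(S) = 1
z(O) = -18 (z(O) = 9*(1 - 3) = 9*(-2) = -18)
1/z(-7*(-6 + a(-5, 3))) = 1/(-18) = -1/18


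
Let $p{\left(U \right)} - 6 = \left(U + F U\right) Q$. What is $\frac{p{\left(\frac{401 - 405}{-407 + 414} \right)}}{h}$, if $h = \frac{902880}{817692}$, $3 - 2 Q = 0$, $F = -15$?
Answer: $\frac{68141}{4180} \approx 16.302$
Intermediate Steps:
$Q = \frac{3}{2}$ ($Q = \frac{3}{2} - 0 = \frac{3}{2} + 0 = \frac{3}{2} \approx 1.5$)
$h = \frac{75240}{68141}$ ($h = 902880 \cdot \frac{1}{817692} = \frac{75240}{68141} \approx 1.1042$)
$p{\left(U \right)} = 6 - 21 U$ ($p{\left(U \right)} = 6 + \left(U - 15 U\right) \frac{3}{2} = 6 + - 14 U \frac{3}{2} = 6 - 21 U$)
$\frac{p{\left(\frac{401 - 405}{-407 + 414} \right)}}{h} = \frac{6 - 21 \frac{401 - 405}{-407 + 414}}{\frac{75240}{68141}} = \left(6 - 21 \left(- \frac{4}{7}\right)\right) \frac{68141}{75240} = \left(6 - 21 \left(\left(-4\right) \frac{1}{7}\right)\right) \frac{68141}{75240} = \left(6 - -12\right) \frac{68141}{75240} = \left(6 + 12\right) \frac{68141}{75240} = 18 \cdot \frac{68141}{75240} = \frac{68141}{4180}$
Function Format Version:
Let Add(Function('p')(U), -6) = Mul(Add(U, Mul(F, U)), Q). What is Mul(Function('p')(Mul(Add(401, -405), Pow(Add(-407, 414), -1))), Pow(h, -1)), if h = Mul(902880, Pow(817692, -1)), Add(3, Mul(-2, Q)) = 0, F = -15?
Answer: Rational(68141, 4180) ≈ 16.302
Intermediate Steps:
Q = Rational(3, 2) (Q = Add(Rational(3, 2), Mul(Rational(-1, 2), 0)) = Add(Rational(3, 2), 0) = Rational(3, 2) ≈ 1.5000)
h = Rational(75240, 68141) (h = Mul(902880, Rational(1, 817692)) = Rational(75240, 68141) ≈ 1.1042)
Function('p')(U) = Add(6, Mul(-21, U)) (Function('p')(U) = Add(6, Mul(Add(U, Mul(-15, U)), Rational(3, 2))) = Add(6, Mul(Mul(-14, U), Rational(3, 2))) = Add(6, Mul(-21, U)))
Mul(Function('p')(Mul(Add(401, -405), Pow(Add(-407, 414), -1))), Pow(h, -1)) = Mul(Add(6, Mul(-21, Mul(Add(401, -405), Pow(Add(-407, 414), -1)))), Pow(Rational(75240, 68141), -1)) = Mul(Add(6, Mul(-21, Mul(-4, Pow(7, -1)))), Rational(68141, 75240)) = Mul(Add(6, Mul(-21, Mul(-4, Rational(1, 7)))), Rational(68141, 75240)) = Mul(Add(6, Mul(-21, Rational(-4, 7))), Rational(68141, 75240)) = Mul(Add(6, 12), Rational(68141, 75240)) = Mul(18, Rational(68141, 75240)) = Rational(68141, 4180)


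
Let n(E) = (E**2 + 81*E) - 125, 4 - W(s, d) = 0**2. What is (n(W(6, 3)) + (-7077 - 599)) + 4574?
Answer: -2887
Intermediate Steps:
W(s, d) = 4 (W(s, d) = 4 - 1*0**2 = 4 - 1*0 = 4 + 0 = 4)
n(E) = -125 + E**2 + 81*E
(n(W(6, 3)) + (-7077 - 599)) + 4574 = ((-125 + 4**2 + 81*4) + (-7077 - 599)) + 4574 = ((-125 + 16 + 324) - 7676) + 4574 = (215 - 7676) + 4574 = -7461 + 4574 = -2887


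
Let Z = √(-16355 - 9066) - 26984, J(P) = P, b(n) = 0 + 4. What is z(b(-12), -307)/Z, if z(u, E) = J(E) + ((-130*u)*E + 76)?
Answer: -4301492456/728161677 - 159409*I*√25421/728161677 ≈ -5.9073 - 0.034904*I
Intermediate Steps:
b(n) = 4
Z = -26984 + I*√25421 (Z = √(-25421) - 26984 = I*√25421 - 26984 = -26984 + I*√25421 ≈ -26984.0 + 159.44*I)
z(u, E) = 76 + E - 130*E*u (z(u, E) = E + ((-130*u)*E + 76) = E + (-130*E*u + 76) = E + (76 - 130*E*u) = 76 + E - 130*E*u)
z(b(-12), -307)/Z = (76 - 307 - 130*(-307)*4)/(-26984 + I*√25421) = (76 - 307 + 159640)/(-26984 + I*√25421) = 159409/(-26984 + I*√25421)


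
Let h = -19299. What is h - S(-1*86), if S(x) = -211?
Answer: -19088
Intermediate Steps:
h - S(-1*86) = -19299 - 1*(-211) = -19299 + 211 = -19088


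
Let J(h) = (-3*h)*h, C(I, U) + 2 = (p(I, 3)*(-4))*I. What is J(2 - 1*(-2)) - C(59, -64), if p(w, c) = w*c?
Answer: 41726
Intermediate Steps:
p(w, c) = c*w
C(I, U) = -2 - 12*I**2 (C(I, U) = -2 + ((3*I)*(-4))*I = -2 + (-12*I)*I = -2 - 12*I**2)
J(h) = -3*h**2
J(2 - 1*(-2)) - C(59, -64) = -3*(2 - 1*(-2))**2 - (-2 - 12*59**2) = -3*(2 + 2)**2 - (-2 - 12*3481) = -3*4**2 - (-2 - 41772) = -3*16 - 1*(-41774) = -48 + 41774 = 41726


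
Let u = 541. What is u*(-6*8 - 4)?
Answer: -28132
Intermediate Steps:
u*(-6*8 - 4) = 541*(-6*8 - 4) = 541*(-48 - 4) = 541*(-52) = -28132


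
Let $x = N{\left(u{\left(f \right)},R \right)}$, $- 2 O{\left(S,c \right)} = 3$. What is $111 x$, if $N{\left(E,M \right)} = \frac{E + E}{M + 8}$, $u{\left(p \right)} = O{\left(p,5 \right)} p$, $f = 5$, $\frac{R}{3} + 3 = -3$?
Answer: $\frac{333}{2} \approx 166.5$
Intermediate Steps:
$R = -18$ ($R = -9 + 3 \left(-3\right) = -9 - 9 = -18$)
$O{\left(S,c \right)} = - \frac{3}{2}$ ($O{\left(S,c \right)} = \left(- \frac{1}{2}\right) 3 = - \frac{3}{2}$)
$u{\left(p \right)} = - \frac{3 p}{2}$
$N{\left(E,M \right)} = \frac{2 E}{8 + M}$
$x = \frac{3}{2}$ ($x = \frac{2 \left(\left(- \frac{3}{2}\right) 5\right)}{8 - 18} = 2 \left(- \frac{15}{2}\right) \frac{1}{-10} = 2 \left(- \frac{15}{2}\right) \left(- \frac{1}{10}\right) = \frac{3}{2} \approx 1.5$)
$111 x = 111 \cdot \frac{3}{2} = \frac{333}{2}$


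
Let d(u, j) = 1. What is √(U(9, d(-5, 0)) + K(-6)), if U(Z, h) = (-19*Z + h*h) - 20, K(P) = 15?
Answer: 5*I*√7 ≈ 13.229*I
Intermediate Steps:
U(Z, h) = -20 + h² - 19*Z (U(Z, h) = (-19*Z + h²) - 20 = (h² - 19*Z) - 20 = -20 + h² - 19*Z)
√(U(9, d(-5, 0)) + K(-6)) = √((-20 + 1² - 19*9) + 15) = √((-20 + 1 - 171) + 15) = √(-190 + 15) = √(-175) = 5*I*√7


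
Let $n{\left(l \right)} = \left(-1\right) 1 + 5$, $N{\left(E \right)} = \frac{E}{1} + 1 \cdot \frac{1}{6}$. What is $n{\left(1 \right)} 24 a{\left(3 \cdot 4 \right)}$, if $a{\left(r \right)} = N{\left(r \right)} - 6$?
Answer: $592$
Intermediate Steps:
$N{\left(E \right)} = \frac{1}{6} + E$ ($N{\left(E \right)} = E 1 + 1 \cdot \frac{1}{6} = E + \frac{1}{6} = \frac{1}{6} + E$)
$n{\left(l \right)} = 4$ ($n{\left(l \right)} = -1 + 5 = 4$)
$a{\left(r \right)} = - \frac{35}{6} + r$ ($a{\left(r \right)} = \left(\frac{1}{6} + r\right) - 6 = - \frac{35}{6} + r$)
$n{\left(1 \right)} 24 a{\left(3 \cdot 4 \right)} = 4 \cdot 24 \left(- \frac{35}{6} + 3 \cdot 4\right) = 96 \left(- \frac{35}{6} + 12\right) = 96 \cdot \frac{37}{6} = 592$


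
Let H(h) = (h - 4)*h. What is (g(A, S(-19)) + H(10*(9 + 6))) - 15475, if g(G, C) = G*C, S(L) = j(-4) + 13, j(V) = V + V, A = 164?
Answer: 7245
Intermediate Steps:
j(V) = 2*V
S(L) = 5 (S(L) = 2*(-4) + 13 = -8 + 13 = 5)
g(G, C) = C*G
H(h) = h*(-4 + h) (H(h) = (-4 + h)*h = h*(-4 + h))
(g(A, S(-19)) + H(10*(9 + 6))) - 15475 = (5*164 + (10*(9 + 6))*(-4 + 10*(9 + 6))) - 15475 = (820 + (10*15)*(-4 + 10*15)) - 15475 = (820 + 150*(-4 + 150)) - 15475 = (820 + 150*146) - 15475 = (820 + 21900) - 15475 = 22720 - 15475 = 7245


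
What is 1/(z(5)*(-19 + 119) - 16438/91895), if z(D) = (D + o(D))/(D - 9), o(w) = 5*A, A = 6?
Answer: -91895/80424563 ≈ -0.0011426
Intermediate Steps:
o(w) = 30 (o(w) = 5*6 = 30)
z(D) = (30 + D)/(-9 + D) (z(D) = (D + 30)/(D - 9) = (30 + D)/(-9 + D))
1/(z(5)*(-19 + 119) - 16438/91895) = 1/(((30 + 5)/(-9 + 5))*(-19 + 119) - 16438/91895) = 1/((35/(-4))*100 - 16438*1/91895) = 1/(-¼*35*100 - 16438/91895) = 1/(-35/4*100 - 16438/91895) = 1/(-875 - 16438/91895) = 1/(-80424563/91895) = -91895/80424563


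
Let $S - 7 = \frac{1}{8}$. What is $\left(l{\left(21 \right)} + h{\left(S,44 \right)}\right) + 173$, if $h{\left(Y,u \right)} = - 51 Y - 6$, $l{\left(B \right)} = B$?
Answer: $- \frac{1403}{8} \approx -175.38$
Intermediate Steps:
$S = \frac{57}{8}$ ($S = 7 + \frac{1}{8} = \frac{57}{8} \approx 7.125$)
$h{\left(Y,u \right)} = -6 - 51 Y$
$\left(l{\left(21 \right)} + h{\left(S,44 \right)}\right) + 173 = \left(21 - \frac{2955}{8}\right) + 173 = - \frac{2787}{8} + 173 = - \frac{1403}{8}$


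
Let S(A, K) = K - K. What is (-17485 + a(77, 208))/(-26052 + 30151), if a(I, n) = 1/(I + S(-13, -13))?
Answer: -1346344/315623 ≈ -4.2657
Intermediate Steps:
S(A, K) = 0
a(I, n) = 1/I (a(I, n) = 1/(I + 0) = 1/I)
(-17485 + a(77, 208))/(-26052 + 30151) = (-17485 + 1/77)/(-26052 + 30151) = (-17485 + 1/77)/4099 = -1346344/77*1/4099 = -1346344/315623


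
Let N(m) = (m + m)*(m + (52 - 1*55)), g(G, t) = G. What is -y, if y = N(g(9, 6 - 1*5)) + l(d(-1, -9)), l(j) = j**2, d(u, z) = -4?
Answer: -124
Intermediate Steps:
N(m) = 2*m*(-3 + m) (N(m) = (2*m)*(m + (52 - 55)) = (2*m)*(m - 3) = (2*m)*(-3 + m) = 2*m*(-3 + m))
y = 124 (y = 2*9*(-3 + 9) + (-4)**2 = 2*9*6 + 16 = 108 + 16 = 124)
-y = -1*124 = -124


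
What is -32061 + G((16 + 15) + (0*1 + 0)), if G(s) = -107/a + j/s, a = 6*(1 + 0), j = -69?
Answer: -5967077/186 ≈ -32081.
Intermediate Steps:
a = 6 (a = 6*1 = 6)
G(s) = -107/6 - 69/s
-32061 + G((16 + 15) + (0*1 + 0)) = -32061 + (-107/6 - 69/((16 + 15) + (0*1 + 0))) = -32061 + (-107/6 - 69/(31 + (0 + 0))) = -32061 + (-107/6 - 69/(31 + 0)) = -32061 + (-107/6 - 69/31) = -32061 - 3731/186 = -5967077/186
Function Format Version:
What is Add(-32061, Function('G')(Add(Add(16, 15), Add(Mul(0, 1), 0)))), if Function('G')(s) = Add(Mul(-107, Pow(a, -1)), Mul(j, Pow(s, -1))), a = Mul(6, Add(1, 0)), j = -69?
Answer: Rational(-5967077, 186) ≈ -32081.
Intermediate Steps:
a = 6 (a = Mul(6, 1) = 6)
Function('G')(s) = Add(Rational(-107, 6), Mul(-69, Pow(s, -1))) (Function('G')(s) = Add(Mul(-107, Pow(6, -1)), Mul(-69, Pow(s, -1))) = Add(Mul(-107, Rational(1, 6)), Mul(-69, Pow(s, -1))) = Add(Rational(-107, 6), Mul(-69, Pow(s, -1))))
Add(-32061, Function('G')(Add(Add(16, 15), Add(Mul(0, 1), 0)))) = Add(-32061, Add(Rational(-107, 6), Mul(-69, Pow(Add(Add(16, 15), Add(Mul(0, 1), 0)), -1)))) = Add(-32061, Add(Rational(-107, 6), Mul(-69, Pow(Add(31, Add(0, 0)), -1)))) = Add(-32061, Add(Rational(-107, 6), Mul(-69, Pow(Add(31, 0), -1)))) = Add(-32061, Add(Rational(-107, 6), Mul(-69, Pow(31, -1)))) = Add(-32061, Add(Rational(-107, 6), Mul(-69, Rational(1, 31)))) = Add(-32061, Add(Rational(-107, 6), Rational(-69, 31))) = Add(-32061, Rational(-3731, 186)) = Rational(-5967077, 186)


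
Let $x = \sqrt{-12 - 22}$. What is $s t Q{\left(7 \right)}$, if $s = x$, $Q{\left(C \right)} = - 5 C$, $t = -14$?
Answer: $490 i \sqrt{34} \approx 2857.2 i$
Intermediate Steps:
$x = i \sqrt{34}$ ($x = \sqrt{-34} = i \sqrt{34} \approx 5.8309 i$)
$s = i \sqrt{34} \approx 5.8309 i$
$s t Q{\left(7 \right)} = i \sqrt{34} \left(-14\right) \left(\left(-5\right) 7\right) = - 14 i \sqrt{34} \left(-35\right) = 490 i \sqrt{34}$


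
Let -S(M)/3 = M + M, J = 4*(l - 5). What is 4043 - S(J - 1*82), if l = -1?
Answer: 3407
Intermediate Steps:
J = -24 (J = 4*(-1 - 5) = 4*(-6) = -24)
S(M) = -6*M (S(M) = -3*(M + M) = -6*M)
4043 - S(J - 1*82) = 4043 - (-6)*(-24 - 1*82) = 4043 - (-6)*(-24 - 82) = 4043 - (-6)*(-106) = 4043 - 1*636 = 4043 - 636 = 3407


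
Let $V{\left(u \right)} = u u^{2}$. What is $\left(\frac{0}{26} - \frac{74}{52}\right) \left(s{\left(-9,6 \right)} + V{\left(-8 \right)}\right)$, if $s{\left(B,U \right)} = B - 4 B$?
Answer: $\frac{17945}{26} \approx 690.19$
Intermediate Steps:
$s{\left(B,U \right)} = - 3 B$
$V{\left(u \right)} = u^{3}$
$\left(\frac{0}{26} - \frac{74}{52}\right) \left(s{\left(-9,6 \right)} + V{\left(-8 \right)}\right) = \left(\frac{0}{26} - \frac{74}{52}\right) \left(\left(-3\right) \left(-9\right) + \left(-8\right)^{3}\right) = \left(0 \cdot \frac{1}{26} - \frac{37}{26}\right) \left(27 - 512\right) = \left(0 - \frac{37}{26}\right) \left(-485\right) = \left(- \frac{37}{26}\right) \left(-485\right) = \frac{17945}{26}$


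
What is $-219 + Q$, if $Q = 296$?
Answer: $77$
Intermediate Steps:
$-219 + Q = -219 + 296 = 77$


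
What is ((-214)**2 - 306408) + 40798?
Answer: -219814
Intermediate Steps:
((-214)**2 - 306408) + 40798 = (45796 - 306408) + 40798 = -260612 + 40798 = -219814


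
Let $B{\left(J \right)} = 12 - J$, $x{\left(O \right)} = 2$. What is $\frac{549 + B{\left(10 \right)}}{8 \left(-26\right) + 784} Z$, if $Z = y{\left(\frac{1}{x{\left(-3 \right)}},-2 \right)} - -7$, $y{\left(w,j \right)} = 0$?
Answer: $\frac{3857}{576} \approx 6.6962$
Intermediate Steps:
$Z = 7$ ($Z = 0 - -7 = 0 + 7 = 7$)
$\frac{549 + B{\left(10 \right)}}{8 \left(-26\right) + 784} Z = \frac{549 + \left(12 - 10\right)}{8 \left(-26\right) + 784} \cdot 7 = \frac{549 + \left(12 - 10\right)}{-208 + 784} \cdot 7 = \frac{549 + 2}{576} \cdot 7 = 551 \cdot \frac{1}{576} \cdot 7 = \frac{551}{576} \cdot 7 = \frac{3857}{576}$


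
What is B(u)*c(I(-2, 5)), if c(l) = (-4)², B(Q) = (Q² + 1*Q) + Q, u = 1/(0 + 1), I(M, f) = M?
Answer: 48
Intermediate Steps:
u = 1 (u = 1/1 = 1)
B(Q) = Q² + 2*Q (B(Q) = (Q² + Q) + Q = (Q + Q²) + Q = Q² + 2*Q)
c(l) = 16
B(u)*c(I(-2, 5)) = (1*(2 + 1))*16 = (1*3)*16 = 3*16 = 48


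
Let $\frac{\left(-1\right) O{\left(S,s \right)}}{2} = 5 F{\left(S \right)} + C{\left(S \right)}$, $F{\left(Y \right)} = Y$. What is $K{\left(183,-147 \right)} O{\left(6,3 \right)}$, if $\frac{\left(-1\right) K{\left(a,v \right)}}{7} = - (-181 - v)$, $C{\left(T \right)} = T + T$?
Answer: $19992$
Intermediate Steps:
$C{\left(T \right)} = 2 T$
$K{\left(a,v \right)} = -1267 - 7 v$ ($K{\left(a,v \right)} = - 7 \left(- (-181 - v)\right) = - 7 \left(181 + v\right) = -1267 - 7 v$)
$O{\left(S,s \right)} = - 14 S$ ($O{\left(S,s \right)} = - 2 \left(5 S + 2 S\right) = - 2 \cdot 7 S = - 14 S$)
$K{\left(183,-147 \right)} O{\left(6,3 \right)} = \left(-1267 - -1029\right) \left(\left(-14\right) 6\right) = \left(-1267 + 1029\right) \left(-84\right) = \left(-238\right) \left(-84\right) = 19992$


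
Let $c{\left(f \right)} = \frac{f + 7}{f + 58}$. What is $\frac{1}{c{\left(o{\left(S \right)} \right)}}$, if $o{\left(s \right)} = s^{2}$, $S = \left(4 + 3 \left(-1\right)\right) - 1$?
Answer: $\frac{58}{7} \approx 8.2857$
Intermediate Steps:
$S = 0$ ($S = \left(4 - 3\right) - 1 = 1 - 1 = 0$)
$c{\left(f \right)} = \frac{7 + f}{58 + f}$
$\frac{1}{c{\left(o{\left(S \right)} \right)}} = \frac{1}{\frac{1}{58 + 0^{2}} \left(7 + 0^{2}\right)} = \frac{1}{\frac{1}{58 + 0} \left(7 + 0\right)} = \frac{1}{\frac{1}{58} \cdot 7} = \frac{1}{\frac{7}{58}} = \frac{58}{7}$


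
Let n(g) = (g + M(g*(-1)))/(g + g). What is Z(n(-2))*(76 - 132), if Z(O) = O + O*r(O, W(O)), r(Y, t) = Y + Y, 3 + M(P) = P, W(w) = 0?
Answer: -105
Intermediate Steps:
M(P) = -3 + P
r(Y, t) = 2*Y
n(g) = -3/(2*g) (n(g) = (g + (-3 + g*(-1)))/(g + g) = (g + (-3 - g))/((2*g)) = -3/(2*g))
Z(O) = O + 2*O² (Z(O) = O + O*(2*O) = O + 2*O²)
Z(n(-2))*(76 - 132) = ((-3/2/(-2))*(1 + 2*(-3/2/(-2))))*(76 - 132) = ((-3/2*(-½))*(1 + 2*(-3/2*(-½))))*(-56) = (3*(1 + 2*(¾))/4)*(-56) = (3*(1 + 3/2)/4)*(-56) = ((¾)*(5/2))*(-56) = (15/8)*(-56) = -105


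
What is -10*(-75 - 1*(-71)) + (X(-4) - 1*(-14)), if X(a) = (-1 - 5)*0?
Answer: 54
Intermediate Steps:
X(a) = 0 (X(a) = -6*0 = 0)
-10*(-75 - 1*(-71)) + (X(-4) - 1*(-14)) = -10*(-75 - 1*(-71)) + (0 - 1*(-14)) = -10*(-75 + 71) + (0 + 14) = -10*(-4) + 14 = 40 + 14 = 54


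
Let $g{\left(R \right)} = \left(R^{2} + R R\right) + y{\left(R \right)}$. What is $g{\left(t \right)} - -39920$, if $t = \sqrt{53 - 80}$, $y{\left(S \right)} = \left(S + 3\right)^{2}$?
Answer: $39848 + 18 i \sqrt{3} \approx 39848.0 + 31.177 i$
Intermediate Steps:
$y{\left(S \right)} = \left(3 + S\right)^{2}$
$t = 3 i \sqrt{3}$ ($t = \sqrt{-27} = 3 i \sqrt{3} \approx 5.1962 i$)
$g{\left(R \right)} = \left(3 + R\right)^{2} + 2 R^{2}$ ($g{\left(R \right)} = \left(R^{2} + R R\right) + \left(3 + R\right)^{2} = \left(R^{2} + R^{2}\right) + \left(3 + R\right)^{2} = 2 R^{2} + \left(3 + R\right)^{2} = \left(3 + R\right)^{2} + 2 R^{2}$)
$g{\left(t \right)} - -39920 = \left(\left(3 + 3 i \sqrt{3}\right)^{2} + 2 \left(3 i \sqrt{3}\right)^{2}\right) - -39920 = \left(\left(3 + 3 i \sqrt{3}\right)^{2} + 2 \left(-27\right)\right) + 39920 = \left(\left(3 + 3 i \sqrt{3}\right)^{2} - 54\right) + 39920 = \left(-54 + \left(3 + 3 i \sqrt{3}\right)^{2}\right) + 39920 = 39866 + \left(3 + 3 i \sqrt{3}\right)^{2}$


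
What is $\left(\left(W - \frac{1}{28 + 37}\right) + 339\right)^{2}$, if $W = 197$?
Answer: $\frac{1213755921}{4225} \approx 2.8728 \cdot 10^{5}$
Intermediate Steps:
$\left(\left(W - \frac{1}{28 + 37}\right) + 339\right)^{2} = \left(\left(197 - \frac{1}{28 + 37}\right) + 339\right)^{2} = \left(\left(197 - \frac{1}{65}\right) + 339\right)^{2} = \left(\frac{12804}{65} + 339\right)^{2} = \left(\frac{34839}{65}\right)^{2} = \frac{1213755921}{4225}$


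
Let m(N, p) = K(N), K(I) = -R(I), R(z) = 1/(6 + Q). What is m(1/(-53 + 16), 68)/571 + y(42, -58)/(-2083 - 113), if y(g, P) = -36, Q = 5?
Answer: 6220/383141 ≈ 0.016234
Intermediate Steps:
R(z) = 1/11 (R(z) = 1/(6 + 5) = 1/11)
K(I) = -1/11 (K(I) = -1*1/11 = -1/11)
m(N, p) = -1/11
m(1/(-53 + 16), 68)/571 + y(42, -58)/(-2083 - 113) = -1/11/571 - 36/(-2083 - 113) = -1/11*1/571 - 36/(-2196) = -1/6281 - 36*(-1/2196) = -1/6281 + 1/61 = 6220/383141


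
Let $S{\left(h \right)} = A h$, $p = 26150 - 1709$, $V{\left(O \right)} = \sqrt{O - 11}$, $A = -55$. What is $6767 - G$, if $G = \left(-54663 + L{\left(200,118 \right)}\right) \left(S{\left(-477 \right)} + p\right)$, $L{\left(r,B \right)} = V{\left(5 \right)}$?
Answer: $2770108955 - 50676 i \sqrt{6} \approx 2.7701 \cdot 10^{9} - 1.2413 \cdot 10^{5} i$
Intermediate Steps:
$V{\left(O \right)} = \sqrt{-11 + O}$
$p = 24441$ ($p = 26150 - 1709 = 24441$)
$S{\left(h \right)} = - 55 h$
$L{\left(r,B \right)} = i \sqrt{6}$ ($L{\left(r,B \right)} = \sqrt{-11 + 5} = \sqrt{-6} = i \sqrt{6}$)
$G = -2770102188 + 50676 i \sqrt{6}$ ($G = \left(-54663 + i \sqrt{6}\right) \left(\left(-55\right) \left(-477\right) + 24441\right) = \left(-54663 + i \sqrt{6}\right) \left(26235 + 24441\right) = \left(-54663 + i \sqrt{6}\right) 50676 = -2770102188 + 50676 i \sqrt{6} \approx -2.7701 \cdot 10^{9} + 1.2413 \cdot 10^{5} i$)
$6767 - G = 6767 - \left(-2770102188 + 50676 i \sqrt{6}\right) = 6767 + \left(2770102188 - 50676 i \sqrt{6}\right) = 2770108955 - 50676 i \sqrt{6}$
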